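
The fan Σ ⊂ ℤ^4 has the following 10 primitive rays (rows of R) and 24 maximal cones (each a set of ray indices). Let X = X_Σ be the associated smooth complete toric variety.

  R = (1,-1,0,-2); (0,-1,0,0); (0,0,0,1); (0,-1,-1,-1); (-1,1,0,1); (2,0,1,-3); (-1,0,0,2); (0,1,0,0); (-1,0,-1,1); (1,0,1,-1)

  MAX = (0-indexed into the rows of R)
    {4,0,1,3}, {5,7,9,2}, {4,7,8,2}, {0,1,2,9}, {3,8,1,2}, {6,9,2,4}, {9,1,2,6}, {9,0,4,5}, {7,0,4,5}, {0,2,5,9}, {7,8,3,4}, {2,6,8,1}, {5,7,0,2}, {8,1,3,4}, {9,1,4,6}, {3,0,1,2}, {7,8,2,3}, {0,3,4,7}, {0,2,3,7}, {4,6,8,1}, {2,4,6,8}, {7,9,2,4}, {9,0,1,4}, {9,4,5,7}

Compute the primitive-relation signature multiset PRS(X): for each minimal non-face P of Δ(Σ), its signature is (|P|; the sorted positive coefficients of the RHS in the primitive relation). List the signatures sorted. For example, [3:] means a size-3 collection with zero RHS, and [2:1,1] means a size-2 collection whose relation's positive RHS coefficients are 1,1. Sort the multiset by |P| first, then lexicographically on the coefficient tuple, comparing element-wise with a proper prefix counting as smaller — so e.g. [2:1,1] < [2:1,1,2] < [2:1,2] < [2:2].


Primitive collections (16):

  {1,7}:  v_{1} + v_{7} = 0  →  sig = [2:]
  {8,9}:  v_{8} + v_{9} = 0  →  sig = [2:]
  {0,6}:  v_{0} + v_{6} = v_{1}  →  sig = [2:1]
  {0,8}:  v_{0} + v_{8} = v_{3}  →  sig = [2:1]
  {3,9}:  v_{3} + v_{9} = v_{0}  →  sig = [2:1]
  {5,6}:  v_{5} + v_{6} = v_{9}  →  sig = [2:1]
  {1,5}:  v_{1} + v_{5} = v_{0} + v_{9}  →  sig = [2:1,1]
  {3,6}:  v_{3} + v_{6} = v_{1} + v_{8}  →  sig = [2:1,1]
  {5,8}:  v_{5} + v_{8} = v_{0} + v_{7}  →  sig = [2:1,1]
  {6,7}:  v_{6} + v_{7} = v_{2} + v_{4}  →  sig = [2:1,1]
  {3,5}:  v_{3} + v_{5} = 2·v_{0} + v_{7}  →  sig = [2:1,2]
  {0,2,4}:  v_{0} + v_{2} + v_{4} = 0  →  sig = [3:]
  {0,7,9}:  v_{0} + v_{7} + v_{9} = v_{5}  →  sig = [3:1]
  {1,2,4}:  v_{1} + v_{2} + v_{4} = v_{6}  →  sig = [3:1]
  {2,3,4}:  v_{2} + v_{3} + v_{4} = v_{8}  →  sig = [3:1]
  {2,4,5}:  v_{2} + v_{4} + v_{5} = v_{7} + v_{9}  →  sig = [3:1,1]

so the primitive-relation signature multiset is
{ [2:] ×2,  [2:1] ×4,  [2:1,1] ×4,  [2:1,2],  [3:],  [3:1] ×3,  [3:1,1] }


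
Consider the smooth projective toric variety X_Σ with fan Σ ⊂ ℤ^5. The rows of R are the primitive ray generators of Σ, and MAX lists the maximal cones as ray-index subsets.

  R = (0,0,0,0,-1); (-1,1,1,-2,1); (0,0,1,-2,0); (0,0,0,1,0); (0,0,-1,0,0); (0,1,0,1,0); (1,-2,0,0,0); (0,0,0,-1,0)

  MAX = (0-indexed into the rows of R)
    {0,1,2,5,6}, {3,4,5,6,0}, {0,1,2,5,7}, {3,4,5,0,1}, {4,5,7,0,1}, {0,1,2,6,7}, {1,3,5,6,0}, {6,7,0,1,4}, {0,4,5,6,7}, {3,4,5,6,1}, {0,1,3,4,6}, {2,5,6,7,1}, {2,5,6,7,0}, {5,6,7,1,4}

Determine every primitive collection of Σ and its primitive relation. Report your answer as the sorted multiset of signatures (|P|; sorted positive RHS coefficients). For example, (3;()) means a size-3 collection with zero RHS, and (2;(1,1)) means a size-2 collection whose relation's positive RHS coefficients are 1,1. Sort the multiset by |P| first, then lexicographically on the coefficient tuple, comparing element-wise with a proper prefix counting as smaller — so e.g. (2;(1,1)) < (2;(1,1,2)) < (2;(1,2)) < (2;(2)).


The 5 primitive collections of Σ (r=8, n=5):

  {3,7}:  v_{3} + v_{7} = 0 ; sig = (2;())
  {2,3}:  v_{2} + v_{3} = v_{0} + v_{1} + v_{5} + v_{6} ; sig = (2;(1,1,1,1))
  {2,4}:  v_{2} + v_{4} = 2·v_{7} ; sig = (2;(2))
  {0,1,4,5,6}:  v_{0} + v_{1} + v_{4} + v_{5} + v_{6} = v_{7} ; sig = (5;(1))
  {0,1,5,6,7}:  v_{0} + v_{1} + v_{5} + v_{6} + v_{7} = v_{2} ; sig = (5;(1))

Hence PRS(X_Σ) =
[(2;()), (2;(1,1,1,1)), (2;(2)), (5;(1)), (5;(1))]


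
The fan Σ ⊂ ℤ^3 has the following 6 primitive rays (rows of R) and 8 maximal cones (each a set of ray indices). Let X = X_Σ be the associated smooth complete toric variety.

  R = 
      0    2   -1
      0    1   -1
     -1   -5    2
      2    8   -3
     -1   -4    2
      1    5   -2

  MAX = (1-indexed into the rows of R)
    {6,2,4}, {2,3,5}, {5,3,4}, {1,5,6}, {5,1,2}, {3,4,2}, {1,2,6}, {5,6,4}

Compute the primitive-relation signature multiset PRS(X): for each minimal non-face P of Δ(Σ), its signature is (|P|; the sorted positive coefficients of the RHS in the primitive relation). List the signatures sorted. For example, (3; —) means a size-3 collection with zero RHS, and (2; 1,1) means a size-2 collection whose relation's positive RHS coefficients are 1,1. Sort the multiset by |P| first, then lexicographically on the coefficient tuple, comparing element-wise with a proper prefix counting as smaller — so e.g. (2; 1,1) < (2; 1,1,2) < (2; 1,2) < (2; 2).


|primitive collections| = 5. Relations:

  {3,6}:  v_{3} + v_{6} = 0  so sig = (2; —)
  {1,3}:  v_{1} + v_{3} = v_{2} + v_{5}  so sig = (2; 1,1)
  {1,4}:  v_{1} + v_{4} = 2·v_{6}  so sig = (2; 2)
  {2,4,5}:  v_{2} + v_{4} + v_{5} = v_{6}  so sig = (3; 1)
  {2,5,6}:  v_{2} + v_{5} + v_{6} = v_{1}  so sig = (3; 1)

Hence PRS(X_Σ) =
[(2; —), (2; 1,1), (2; 2), (3; 1), (3; 1)]


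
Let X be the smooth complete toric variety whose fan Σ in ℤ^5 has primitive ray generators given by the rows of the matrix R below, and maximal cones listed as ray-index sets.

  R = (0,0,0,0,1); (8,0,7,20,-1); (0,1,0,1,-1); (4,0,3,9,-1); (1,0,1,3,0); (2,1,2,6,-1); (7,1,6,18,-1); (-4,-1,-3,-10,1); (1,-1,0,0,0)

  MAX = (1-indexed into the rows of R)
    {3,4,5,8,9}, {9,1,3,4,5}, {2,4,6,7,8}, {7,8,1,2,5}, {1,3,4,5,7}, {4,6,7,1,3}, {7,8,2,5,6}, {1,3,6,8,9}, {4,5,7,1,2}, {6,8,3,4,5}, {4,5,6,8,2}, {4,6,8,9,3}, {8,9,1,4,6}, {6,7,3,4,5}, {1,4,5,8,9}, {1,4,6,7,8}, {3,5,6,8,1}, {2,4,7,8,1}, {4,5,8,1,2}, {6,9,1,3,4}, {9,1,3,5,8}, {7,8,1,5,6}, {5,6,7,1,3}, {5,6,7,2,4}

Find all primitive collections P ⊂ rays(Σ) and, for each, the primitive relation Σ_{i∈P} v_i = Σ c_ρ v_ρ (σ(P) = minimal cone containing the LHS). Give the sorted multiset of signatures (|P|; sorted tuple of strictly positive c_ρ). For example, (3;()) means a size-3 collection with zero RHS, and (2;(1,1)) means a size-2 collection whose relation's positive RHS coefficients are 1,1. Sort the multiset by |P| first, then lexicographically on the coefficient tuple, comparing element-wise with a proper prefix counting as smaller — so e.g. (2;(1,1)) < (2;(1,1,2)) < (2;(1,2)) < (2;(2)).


9 collections generate NE(X_Σ); each relation:

  {2,9}:  v_{2} + v_{9} = v_{1} + 3·v_{4} + v_{5} + v_{8}  so sig = (2;(1,1,1,3))
  {2,3}:  v_{2} + v_{3} = v_{4} + 2·v_{5} + v_{6}  so sig = (2;(1,1,2))
  {7,9}:  v_{7} + v_{9} = v_{1} + 2·v_{4}  so sig = (2;(1,2))
  {5,6,9}:  v_{5} + v_{6} + v_{9} = v_{4}  so sig = (3;(1))
  {3,7,8}:  v_{3} + v_{7} + v_{8} = v_{5} + v_{6}  so sig = (3;(1,1))
  {1,2,6}:  v_{1} + v_{2} + v_{6} = 2·v_{7} + v_{8}  so sig = (3;(1,2))
  {1,3,4,8}:  v_{1} + v_{3} + v_{4} + v_{8} = 0  so sig = (4;())
  {1,4,5,6}:  v_{1} + v_{4} + v_{5} + v_{6} = v_{7}  so sig = (4;(1))
  {4,5,7,8}:  v_{4} + v_{5} + v_{7} + v_{8} = v_{2}  so sig = (4;(1))

so the primitive-relation signature multiset is
[(2;(1,1,1,3)), (2;(1,1,2)), (2;(1,2)), (3;(1)), (3;(1,1)), (3;(1,2)), (4;()), (4;(1)), (4;(1))]


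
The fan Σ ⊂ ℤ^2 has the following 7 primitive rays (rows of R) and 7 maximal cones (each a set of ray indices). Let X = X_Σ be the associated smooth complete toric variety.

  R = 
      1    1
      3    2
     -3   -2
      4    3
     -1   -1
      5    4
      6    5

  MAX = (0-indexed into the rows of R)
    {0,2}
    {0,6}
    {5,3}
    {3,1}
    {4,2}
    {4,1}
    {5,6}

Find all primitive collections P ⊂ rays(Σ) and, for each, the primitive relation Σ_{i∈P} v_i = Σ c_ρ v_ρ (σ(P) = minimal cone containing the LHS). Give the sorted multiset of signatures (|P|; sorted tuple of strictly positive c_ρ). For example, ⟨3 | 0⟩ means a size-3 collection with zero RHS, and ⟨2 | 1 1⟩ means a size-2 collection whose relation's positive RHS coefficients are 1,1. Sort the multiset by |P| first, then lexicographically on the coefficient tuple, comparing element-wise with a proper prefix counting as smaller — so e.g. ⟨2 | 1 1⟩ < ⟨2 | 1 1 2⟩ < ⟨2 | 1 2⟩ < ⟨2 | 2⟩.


Minimal non-faces — 14 found among 7 rays, 7 max cones:

  P={0,4}:  v_{0} + v_{4} = 0  →  sig = ⟨2 | 0⟩
  P={1,2}:  v_{1} + v_{2} = 0  →  sig = ⟨2 | 0⟩
  P={0,1}:  v_{0} + v_{1} = v_{3}  →  sig = ⟨2 | 1⟩
  P={0,3}:  v_{0} + v_{3} = v_{5}  →  sig = ⟨2 | 1⟩
  P={0,5}:  v_{0} + v_{5} = v_{6}  →  sig = ⟨2 | 1⟩
  P={2,3}:  v_{2} + v_{3} = v_{0}  →  sig = ⟨2 | 1⟩
  P={3,4}:  v_{3} + v_{4} = v_{1}  →  sig = ⟨2 | 1⟩
  P={4,5}:  v_{4} + v_{5} = v_{3}  →  sig = ⟨2 | 1⟩
  P={4,6}:  v_{4} + v_{6} = v_{5}  →  sig = ⟨2 | 1⟩
  P={1,6}:  v_{1} + v_{6} = v_{3} + v_{5}  →  sig = ⟨2 | 1 1⟩
  P={1,5}:  v_{1} + v_{5} = 2·v_{3}  →  sig = ⟨2 | 2⟩
  P={2,5}:  v_{2} + v_{5} = 2·v_{0}  →  sig = ⟨2 | 2⟩
  P={3,6}:  v_{3} + v_{6} = 2·v_{5}  →  sig = ⟨2 | 2⟩
  P={2,6}:  v_{2} + v_{6} = 3·v_{0}  →  sig = ⟨2 | 3⟩

Hence PRS(X_Σ) =
{ ⟨2 | 0⟩ ×2,  ⟨2 | 1⟩ ×7,  ⟨2 | 1 1⟩,  ⟨2 | 2⟩ ×3,  ⟨2 | 3⟩ }


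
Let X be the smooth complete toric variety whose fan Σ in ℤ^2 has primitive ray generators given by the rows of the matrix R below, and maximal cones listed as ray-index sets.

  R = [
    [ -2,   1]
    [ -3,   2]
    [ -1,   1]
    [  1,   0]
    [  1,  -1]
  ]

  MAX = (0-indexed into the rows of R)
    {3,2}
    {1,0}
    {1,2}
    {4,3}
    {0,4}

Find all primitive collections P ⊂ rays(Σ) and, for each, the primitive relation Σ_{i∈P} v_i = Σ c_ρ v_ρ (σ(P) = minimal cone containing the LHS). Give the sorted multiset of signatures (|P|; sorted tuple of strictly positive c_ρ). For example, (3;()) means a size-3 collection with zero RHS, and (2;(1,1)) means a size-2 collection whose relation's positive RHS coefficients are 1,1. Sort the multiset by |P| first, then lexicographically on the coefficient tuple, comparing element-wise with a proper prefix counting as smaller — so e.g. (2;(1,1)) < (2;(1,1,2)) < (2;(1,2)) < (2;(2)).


Σ has 5 primitive collections:

  P = {2,4}:  v_{2} + v_{4} = 0 ; sig = (2;())
  P = {0,2}:  v_{0} + v_{2} = v_{1} ; sig = (2;(1))
  P = {0,3}:  v_{0} + v_{3} = v_{2} ; sig = (2;(1))
  P = {1,4}:  v_{1} + v_{4} = v_{0} ; sig = (2;(1))
  P = {1,3}:  v_{1} + v_{3} = 2·v_{2} ; sig = (2;(2))

Sorted signature multiset PRS(X):
{ (2;()),  (2;(1)) ×3,  (2;(2)) }


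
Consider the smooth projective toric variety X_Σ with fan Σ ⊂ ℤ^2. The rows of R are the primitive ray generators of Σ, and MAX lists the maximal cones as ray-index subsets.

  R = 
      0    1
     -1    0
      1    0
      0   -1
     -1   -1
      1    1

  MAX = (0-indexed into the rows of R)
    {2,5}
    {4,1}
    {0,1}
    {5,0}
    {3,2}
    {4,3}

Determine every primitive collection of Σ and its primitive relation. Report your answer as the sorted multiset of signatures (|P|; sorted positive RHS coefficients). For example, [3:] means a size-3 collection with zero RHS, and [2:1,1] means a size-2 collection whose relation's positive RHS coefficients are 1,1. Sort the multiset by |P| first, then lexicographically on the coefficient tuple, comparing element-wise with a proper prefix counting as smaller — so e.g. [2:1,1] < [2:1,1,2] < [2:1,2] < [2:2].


Δ(Σ) — 6 vertices, 9 min non-faces:

  {0,3}:  v_{0} + v_{3} = 0  so sig = [2:]
  {1,2}:  v_{1} + v_{2} = 0  so sig = [2:]
  {4,5}:  v_{4} + v_{5} = 0  so sig = [2:]
  {0,2}:  v_{0} + v_{2} = v_{5}  so sig = [2:1]
  {0,4}:  v_{0} + v_{4} = v_{1}  so sig = [2:1]
  {1,3}:  v_{1} + v_{3} = v_{4}  so sig = [2:1]
  {1,5}:  v_{1} + v_{5} = v_{0}  so sig = [2:1]
  {2,4}:  v_{2} + v_{4} = v_{3}  so sig = [2:1]
  {3,5}:  v_{3} + v_{5} = v_{2}  so sig = [2:1]

Signatures (|P|; sorted positive RHS coefficients), sorted:
    |P|=2: 9 collections, coeffs (), (), (), (1), (1), (1), (1), (1), (1)


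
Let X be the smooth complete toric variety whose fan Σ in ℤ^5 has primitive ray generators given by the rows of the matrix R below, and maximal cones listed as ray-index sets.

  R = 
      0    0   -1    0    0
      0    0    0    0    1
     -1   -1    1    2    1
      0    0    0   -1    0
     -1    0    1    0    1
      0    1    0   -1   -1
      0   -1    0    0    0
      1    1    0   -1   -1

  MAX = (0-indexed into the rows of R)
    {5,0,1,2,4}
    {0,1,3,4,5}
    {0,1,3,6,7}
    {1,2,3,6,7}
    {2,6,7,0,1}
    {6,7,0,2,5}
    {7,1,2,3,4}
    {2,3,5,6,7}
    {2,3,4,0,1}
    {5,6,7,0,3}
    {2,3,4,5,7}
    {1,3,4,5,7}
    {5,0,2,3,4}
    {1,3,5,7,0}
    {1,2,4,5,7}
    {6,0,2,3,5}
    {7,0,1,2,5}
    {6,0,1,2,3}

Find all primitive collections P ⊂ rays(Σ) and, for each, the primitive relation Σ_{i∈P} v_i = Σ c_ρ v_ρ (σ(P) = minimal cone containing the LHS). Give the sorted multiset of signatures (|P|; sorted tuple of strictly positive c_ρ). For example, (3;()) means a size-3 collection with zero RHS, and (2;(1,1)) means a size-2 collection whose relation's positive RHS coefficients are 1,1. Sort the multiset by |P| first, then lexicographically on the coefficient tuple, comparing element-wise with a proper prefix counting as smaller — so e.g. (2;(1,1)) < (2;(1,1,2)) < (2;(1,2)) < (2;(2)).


5 collections generate NE(X_Σ); each relation:

  • {4,6}:  v_{4} + v_{6} = v_{2} + 2·v_{3} — sig = (2;(1,2))
  • {1,5,6}:  v_{1} + v_{5} + v_{6} = v_{3} — sig = (3;(1))
  • {0,4,7}:  v_{0} + v_{4} + v_{7} = v_{1} + v_{5} — sig = (3;(1,1))
  • {0,2,3,7}:  v_{0} + v_{2} + v_{3} + v_{7} = 0 — sig = (4;())
  • {1,2,3,5}:  v_{1} + v_{2} + v_{3} + v_{5} = v_{4} — sig = (4;(1))

Sorted signature multiset PRS(X):
    |P|=2: 1 collection, coeffs (1,2)
    |P|=3: 2 collections, coeffs (1), (1,1)
    |P|=4: 2 collections, coeffs (), (1)


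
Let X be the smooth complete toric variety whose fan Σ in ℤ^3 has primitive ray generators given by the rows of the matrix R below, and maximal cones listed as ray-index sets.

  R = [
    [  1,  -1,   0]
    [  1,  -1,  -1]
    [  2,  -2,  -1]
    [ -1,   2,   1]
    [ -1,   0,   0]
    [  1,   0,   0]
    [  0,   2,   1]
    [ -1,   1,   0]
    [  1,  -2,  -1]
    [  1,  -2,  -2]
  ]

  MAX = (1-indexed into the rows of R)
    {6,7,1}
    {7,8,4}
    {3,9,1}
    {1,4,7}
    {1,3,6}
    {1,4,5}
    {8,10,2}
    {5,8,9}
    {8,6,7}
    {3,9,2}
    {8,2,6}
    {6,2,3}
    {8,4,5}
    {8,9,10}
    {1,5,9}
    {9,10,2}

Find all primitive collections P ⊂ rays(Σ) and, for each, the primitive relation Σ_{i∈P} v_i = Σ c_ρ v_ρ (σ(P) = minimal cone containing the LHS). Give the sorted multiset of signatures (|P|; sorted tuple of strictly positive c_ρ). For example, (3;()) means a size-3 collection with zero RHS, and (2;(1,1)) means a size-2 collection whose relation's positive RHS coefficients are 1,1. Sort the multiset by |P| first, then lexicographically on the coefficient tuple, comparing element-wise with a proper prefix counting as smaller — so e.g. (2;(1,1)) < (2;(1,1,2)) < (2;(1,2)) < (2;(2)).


The 22 primitive collections of Σ (r=10, n=3):

  • {1,8}:  v_{1} + v_{8} = 0  ⟹  sig = (2;())
  • {4,9}:  v_{4} + v_{9} = 0  ⟹  sig = (2;())
  • {5,6}:  v_{5} + v_{6} = 0  ⟹  sig = (2;())
  • {1,2}:  v_{1} + v_{2} = v_{3}  ⟹  sig = (2;(1))
  • {3,4}:  v_{3} + v_{4} = v_{6}  ⟹  sig = (2;(1))
  • {3,5}:  v_{3} + v_{5} = v_{9}  ⟹  sig = (2;(1))
  • {3,8}:  v_{3} + v_{8} = v_{2}  ⟹  sig = (2;(1))
  • {4,6}:  v_{4} + v_{6} = v_{7}  ⟹  sig = (2;(1))
  • {5,7}:  v_{5} + v_{7} = v_{4}  ⟹  sig = (2;(1))
  • {6,9}:  v_{6} + v_{9} = v_{3}  ⟹  sig = (2;(1))
  • {7,9}:  v_{7} + v_{9} = v_{6}  ⟹  sig = (2;(1))
  • {1,10}:  v_{1} + v_{10} = v_{2} + v_{9}  ⟹  sig = (2;(1,1))
  • {2,4}:  v_{2} + v_{4} = v_{6} + v_{8}  ⟹  sig = (2;(1,1))
  • {2,5}:  v_{2} + v_{5} = v_{8} + v_{9}  ⟹  sig = (2;(1,1))
  • {4,10}:  v_{4} + v_{10} = v_{2} + v_{8}  ⟹  sig = (2;(1,1))
  • {7,10}:  v_{7} + v_{10} = v_{2} + v_{6} + v_{8}  ⟹  sig = (2;(1,1,1))
  • {2,7}:  v_{2} + v_{7} = 2·v_{6} + v_{8}  ⟹  sig = (2;(1,2))
  • {3,10}:  v_{3} + v_{10} = 2·v_{2} + v_{9}  ⟹  sig = (2;(1,2))
  • {3,7}:  v_{3} + v_{7} = 2·v_{6}  ⟹  sig = (2;(2))
  • {6,10}:  v_{6} + v_{10} = 2·v_{2}  ⟹  sig = (2;(2))
  • {5,10}:  v_{5} + v_{10} = 2·v_{8} + 2·v_{9}  ⟹  sig = (2;(2,2))
  • {2,8,9}:  v_{2} + v_{8} + v_{9} = v_{10}  ⟹  sig = (3;(1))

Hence PRS(X_Σ) =
    (2;())
    (2;())
    (2;())
    (2;(1))
    (2;(1))
    (2;(1))
    (2;(1))
    (2;(1))
    (2;(1))
    (2;(1))
    (2;(1))
    (2;(1,1))
    (2;(1,1))
    (2;(1,1))
    (2;(1,1))
    (2;(1,1,1))
    (2;(1,2))
    (2;(1,2))
    (2;(2))
    (2;(2))
    (2;(2,2))
    (3;(1))


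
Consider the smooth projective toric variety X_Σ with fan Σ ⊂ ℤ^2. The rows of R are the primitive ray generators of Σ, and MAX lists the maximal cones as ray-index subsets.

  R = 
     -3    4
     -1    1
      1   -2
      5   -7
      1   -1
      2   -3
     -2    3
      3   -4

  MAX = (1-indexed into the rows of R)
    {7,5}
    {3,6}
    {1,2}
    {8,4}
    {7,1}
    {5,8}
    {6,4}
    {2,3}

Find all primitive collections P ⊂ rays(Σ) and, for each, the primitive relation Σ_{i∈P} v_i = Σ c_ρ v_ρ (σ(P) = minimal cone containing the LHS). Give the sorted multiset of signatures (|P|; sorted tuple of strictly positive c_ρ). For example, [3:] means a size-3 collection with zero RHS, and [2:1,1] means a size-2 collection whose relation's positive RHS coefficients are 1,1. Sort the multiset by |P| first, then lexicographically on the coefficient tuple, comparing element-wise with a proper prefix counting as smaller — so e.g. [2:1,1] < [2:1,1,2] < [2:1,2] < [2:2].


Primitive collections (20):

  P = {1,8}:  v_{1} + v_{8} = 0 — sig = [2:]
  P = {2,5}:  v_{2} + v_{5} = 0 — sig = [2:]
  P = {6,7}:  v_{6} + v_{7} = 0 — sig = [2:]
  P = {1,4}:  v_{1} + v_{4} = v_{6} — sig = [2:1]
  P = {1,5}:  v_{1} + v_{5} = v_{7} — sig = [2:1]
  P = {1,6}:  v_{1} + v_{6} = v_{2} — sig = [2:1]
  P = {2,6}:  v_{2} + v_{6} = v_{3} — sig = [2:1]
  P = {2,7}:  v_{2} + v_{7} = v_{1} — sig = [2:1]
  P = {2,8}:  v_{2} + v_{8} = v_{6} — sig = [2:1]
  P = {3,5}:  v_{3} + v_{5} = v_{6} — sig = [2:1]
  P = {3,7}:  v_{3} + v_{7} = v_{2} — sig = [2:1]
  P = {4,7}:  v_{4} + v_{7} = v_{8} — sig = [2:1]
  P = {5,6}:  v_{5} + v_{6} = v_{8} — sig = [2:1]
  P = {6,8}:  v_{6} + v_{8} = v_{4} — sig = [2:1]
  P = {7,8}:  v_{7} + v_{8} = v_{5} — sig = [2:1]
  P = {1,3}:  v_{1} + v_{3} = 2·v_{2} — sig = [2:2]
  P = {2,4}:  v_{2} + v_{4} = 2·v_{6} — sig = [2:2]
  P = {3,8}:  v_{3} + v_{8} = 2·v_{6} — sig = [2:2]
  P = {4,5}:  v_{4} + v_{5} = 2·v_{8} — sig = [2:2]
  P = {3,4}:  v_{3} + v_{4} = 3·v_{6} — sig = [2:3]

Hence PRS(X_Σ) =
    |P|=2: 20 collections, coeffs (), (), (), (1), (1), (1), (1), (1), (1), (1), (1), (1), (1), (1), (1), (2), (2), (2), (2), (3)


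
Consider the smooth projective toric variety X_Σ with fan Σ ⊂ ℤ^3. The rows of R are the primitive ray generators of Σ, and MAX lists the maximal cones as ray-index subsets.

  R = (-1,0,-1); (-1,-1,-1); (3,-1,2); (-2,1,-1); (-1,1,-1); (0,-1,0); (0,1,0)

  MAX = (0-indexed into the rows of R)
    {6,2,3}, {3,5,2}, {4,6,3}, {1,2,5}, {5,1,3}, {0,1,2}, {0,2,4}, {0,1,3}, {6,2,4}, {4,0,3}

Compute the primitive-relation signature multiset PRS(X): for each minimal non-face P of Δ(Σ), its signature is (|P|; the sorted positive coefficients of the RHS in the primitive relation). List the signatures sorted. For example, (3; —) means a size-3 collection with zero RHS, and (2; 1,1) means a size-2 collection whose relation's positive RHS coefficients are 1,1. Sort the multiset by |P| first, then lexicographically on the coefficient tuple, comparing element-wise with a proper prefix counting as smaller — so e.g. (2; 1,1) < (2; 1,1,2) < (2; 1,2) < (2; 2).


Primitive collections (9):

  P = {5,6}:  v_{5} + v_{6} = 0  →  sig = (2; —)
  P = {0,5}:  v_{0} + v_{5} = v_{1}  →  sig = (2; 1)
  P = {0,6}:  v_{0} + v_{6} = v_{4}  →  sig = (2; 1)
  P = {1,6}:  v_{1} + v_{6} = v_{0}  →  sig = (2; 1)
  P = {4,5}:  v_{4} + v_{5} = v_{0}  →  sig = (2; 1)
  P = {1,4}:  v_{1} + v_{4} = 2·v_{0}  →  sig = (2; 2)
  P = {0,2,3}:  v_{0} + v_{2} + v_{3} = 0  →  sig = (3; —)
  P = {1,2,3}:  v_{1} + v_{2} + v_{3} = v_{5}  →  sig = (3; 1)
  P = {2,3,4}:  v_{2} + v_{3} + v_{4} = v_{6}  →  sig = (3; 1)

Signatures (|P|; sorted positive RHS coefficients), sorted:
[(2; —), (2; 1), (2; 1), (2; 1), (2; 1), (2; 2), (3; —), (3; 1), (3; 1)]


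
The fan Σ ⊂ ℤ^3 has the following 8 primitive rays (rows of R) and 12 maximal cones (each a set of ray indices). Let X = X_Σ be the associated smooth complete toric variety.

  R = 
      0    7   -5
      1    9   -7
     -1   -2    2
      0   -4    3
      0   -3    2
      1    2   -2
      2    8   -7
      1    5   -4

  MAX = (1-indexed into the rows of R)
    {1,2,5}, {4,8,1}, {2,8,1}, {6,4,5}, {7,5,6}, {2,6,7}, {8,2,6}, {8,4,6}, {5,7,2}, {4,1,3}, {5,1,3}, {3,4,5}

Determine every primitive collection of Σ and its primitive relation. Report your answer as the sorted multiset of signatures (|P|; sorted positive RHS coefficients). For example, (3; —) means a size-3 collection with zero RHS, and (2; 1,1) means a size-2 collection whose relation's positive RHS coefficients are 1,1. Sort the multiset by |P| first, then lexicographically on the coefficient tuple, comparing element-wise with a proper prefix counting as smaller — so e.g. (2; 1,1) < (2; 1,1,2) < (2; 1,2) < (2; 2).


|primitive collections| = 12. Relations:

  P={3,6}:  v_{3} + v_{6} = 0  →  sig = (2; —)
  P={1,6}:  v_{1} + v_{6} = v_{2}  →  sig = (2; 1)
  P={2,3}:  v_{2} + v_{3} = v_{1}  →  sig = (2; 1)
  P={2,4}:  v_{2} + v_{4} = v_{8}  →  sig = (2; 1)
  P={5,8}:  v_{5} + v_{8} = v_{6}  →  sig = (2; 1)
  P={3,7}:  v_{3} + v_{7} = v_{2} + v_{5}  →  sig = (2; 1,1)
  P={3,8}:  v_{3} + v_{8} = v_{1} + v_{4}  →  sig = (2; 1,1)
  P={1,7}:  v_{1} + v_{7} = 2·v_{2} + v_{5}  →  sig = (2; 1,2)
  P={7,8}:  v_{7} + v_{8} = v_{2} + 2·v_{6}  →  sig = (2; 1,2)
  P={4,7}:  v_{4} + v_{7} = 2·v_{6}  →  sig = (2; 2)
  P={1,4,5}:  v_{1} + v_{4} + v_{5} = 0  →  sig = (3; —)
  P={2,5,6}:  v_{2} + v_{5} + v_{6} = v_{7}  →  sig = (3; 1)

Sorted signature multiset PRS(X):
    |P|=2: 10 collections, coeffs (), (1), (1), (1), (1), (1,1), (1,1), (1,2), (1,2), (2)
    |P|=3: 2 collections, coeffs (), (1)


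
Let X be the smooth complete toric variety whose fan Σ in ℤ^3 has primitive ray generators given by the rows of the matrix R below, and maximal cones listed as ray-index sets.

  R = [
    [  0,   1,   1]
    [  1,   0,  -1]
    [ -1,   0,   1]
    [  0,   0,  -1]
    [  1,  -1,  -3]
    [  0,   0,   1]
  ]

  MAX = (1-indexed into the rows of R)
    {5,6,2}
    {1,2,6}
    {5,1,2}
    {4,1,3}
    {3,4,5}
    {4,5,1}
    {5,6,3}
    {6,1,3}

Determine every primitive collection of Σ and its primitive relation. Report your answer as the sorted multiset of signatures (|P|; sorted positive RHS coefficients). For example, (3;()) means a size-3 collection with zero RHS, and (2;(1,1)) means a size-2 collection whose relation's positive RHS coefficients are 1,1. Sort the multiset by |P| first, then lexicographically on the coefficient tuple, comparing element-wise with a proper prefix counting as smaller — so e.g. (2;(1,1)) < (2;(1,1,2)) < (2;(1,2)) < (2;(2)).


Primitive collections (5):

  {2,3}:  v_{2} + v_{3} = 0 — sig = (2;())
  {4,6}:  v_{4} + v_{6} = 0 — sig = (2;())
  {2,4}:  v_{2} + v_{4} = v_{1} + v_{5} — sig = (2;(1,1))
  {1,3,5}:  v_{1} + v_{3} + v_{5} = v_{4} — sig = (3;(1))
  {1,5,6}:  v_{1} + v_{5} + v_{6} = v_{2} — sig = (3;(1))

Signatures (|P|; sorted positive RHS coefficients), sorted:
{ (2;()) ×2,  (2;(1,1)),  (3;(1)) ×2 }


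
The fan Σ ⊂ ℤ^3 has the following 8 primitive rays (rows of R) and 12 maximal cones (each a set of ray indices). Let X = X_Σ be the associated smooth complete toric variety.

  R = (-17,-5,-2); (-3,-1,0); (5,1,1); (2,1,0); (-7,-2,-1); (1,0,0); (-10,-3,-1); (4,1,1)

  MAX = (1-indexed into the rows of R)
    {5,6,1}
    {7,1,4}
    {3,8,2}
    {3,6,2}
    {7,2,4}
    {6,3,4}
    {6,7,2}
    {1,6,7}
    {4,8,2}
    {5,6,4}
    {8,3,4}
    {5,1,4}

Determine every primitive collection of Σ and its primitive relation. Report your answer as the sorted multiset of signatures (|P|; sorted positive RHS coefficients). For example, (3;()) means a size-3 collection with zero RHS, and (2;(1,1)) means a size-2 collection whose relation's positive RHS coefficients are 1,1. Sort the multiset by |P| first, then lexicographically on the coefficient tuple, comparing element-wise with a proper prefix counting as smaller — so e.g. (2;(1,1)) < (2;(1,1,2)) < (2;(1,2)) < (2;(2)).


Σ has 14 primitive collections:

  {2,5}:  v_{2} + v_{5} = v_{7}  ⟹  sig = (2;(1))
  {5,7}:  v_{5} + v_{7} = v_{1}  ⟹  sig = (2;(1))
  {5,8}:  v_{5} + v_{8} = v_{2}  ⟹  sig = (2;(1))
  {6,8}:  v_{6} + v_{8} = v_{3}  ⟹  sig = (2;(1))
  {1,8}:  v_{1} + v_{8} = v_{2} + v_{7}  ⟹  sig = (2;(1,1))
  {3,5}:  v_{3} + v_{5} = v_{2} + v_{6}  ⟹  sig = (2;(1,1))
  {1,3}:  v_{1} + v_{3} = v_{2} + v_{6} + v_{7}  ⟹  sig = (2;(1,1,1))
  {3,7}:  v_{3} + v_{7} = 2·v_{2} + v_{6}  ⟹  sig = (2;(1,2))
  {1,2}:  v_{1} + v_{2} = 2·v_{7}  ⟹  sig = (2;(2))
  {7,8}:  v_{7} + v_{8} = 2·v_{2}  ⟹  sig = (2;(2))
  {2,4,6}:  v_{2} + v_{4} + v_{6} = 0  ⟹  sig = (3;())
  {2,3,4}:  v_{2} + v_{3} + v_{4} = v_{8}  ⟹  sig = (3;(1))
  {4,6,7}:  v_{4} + v_{6} + v_{7} = v_{5}  ⟹  sig = (3;(1))
  {1,4,6}:  v_{1} + v_{4} + v_{6} = 2·v_{5}  ⟹  sig = (3;(2))

Signatures (|P|; sorted positive RHS coefficients), sorted:
    |P|=2: 10 collections, coeffs (1), (1), (1), (1), (1,1), (1,1), (1,1,1), (1,2), (2), (2)
    |P|=3: 4 collections, coeffs (), (1), (1), (2)


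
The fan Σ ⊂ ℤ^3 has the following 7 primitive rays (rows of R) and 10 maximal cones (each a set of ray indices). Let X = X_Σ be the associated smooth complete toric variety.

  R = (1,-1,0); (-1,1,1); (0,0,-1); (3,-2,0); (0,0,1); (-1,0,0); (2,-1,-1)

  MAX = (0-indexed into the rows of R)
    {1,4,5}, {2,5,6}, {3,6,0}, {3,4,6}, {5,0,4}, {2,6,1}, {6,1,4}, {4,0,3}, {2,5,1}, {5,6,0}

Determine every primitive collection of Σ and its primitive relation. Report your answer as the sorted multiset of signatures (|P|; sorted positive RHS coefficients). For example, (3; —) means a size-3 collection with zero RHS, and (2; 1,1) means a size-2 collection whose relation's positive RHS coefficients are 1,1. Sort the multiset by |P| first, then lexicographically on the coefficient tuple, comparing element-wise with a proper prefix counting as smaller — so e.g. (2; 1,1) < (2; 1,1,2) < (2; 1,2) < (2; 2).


9 minimal non-faces of Δ(Σ) (on 7 rays):

  {2,4}:  v_{2} + v_{4} = 0  ⟹  sig = (2; —)
  {0,1}:  v_{0} + v_{1} = v_{4}  ⟹  sig = (2; 1)
  {0,2}:  v_{0} + v_{2} = v_{5} + v_{6}  ⟹  sig = (2; 1,1)
  {2,3}:  v_{2} + v_{3} = v_{0} + v_{6}  ⟹  sig = (2; 1,1)
  {1,3}:  v_{1} + v_{3} = 2·v_{4} + v_{6}  ⟹  sig = (2; 1,2)
  {3,5}:  v_{3} + v_{5} = 2·v_{0}  ⟹  sig = (2; 2)
  {1,5,6}:  v_{1} + v_{5} + v_{6} = 0  ⟹  sig = (3; —)
  {0,4,6}:  v_{0} + v_{4} + v_{6} = v_{3}  ⟹  sig = (3; 1)
  {4,5,6}:  v_{4} + v_{5} + v_{6} = v_{0}  ⟹  sig = (3; 1)

Signatures (|P|; sorted positive RHS coefficients), sorted:
{ (2; —),  (2; 1),  (2; 1,1) ×2,  (2; 1,2),  (2; 2),  (3; —),  (3; 1) ×2 }


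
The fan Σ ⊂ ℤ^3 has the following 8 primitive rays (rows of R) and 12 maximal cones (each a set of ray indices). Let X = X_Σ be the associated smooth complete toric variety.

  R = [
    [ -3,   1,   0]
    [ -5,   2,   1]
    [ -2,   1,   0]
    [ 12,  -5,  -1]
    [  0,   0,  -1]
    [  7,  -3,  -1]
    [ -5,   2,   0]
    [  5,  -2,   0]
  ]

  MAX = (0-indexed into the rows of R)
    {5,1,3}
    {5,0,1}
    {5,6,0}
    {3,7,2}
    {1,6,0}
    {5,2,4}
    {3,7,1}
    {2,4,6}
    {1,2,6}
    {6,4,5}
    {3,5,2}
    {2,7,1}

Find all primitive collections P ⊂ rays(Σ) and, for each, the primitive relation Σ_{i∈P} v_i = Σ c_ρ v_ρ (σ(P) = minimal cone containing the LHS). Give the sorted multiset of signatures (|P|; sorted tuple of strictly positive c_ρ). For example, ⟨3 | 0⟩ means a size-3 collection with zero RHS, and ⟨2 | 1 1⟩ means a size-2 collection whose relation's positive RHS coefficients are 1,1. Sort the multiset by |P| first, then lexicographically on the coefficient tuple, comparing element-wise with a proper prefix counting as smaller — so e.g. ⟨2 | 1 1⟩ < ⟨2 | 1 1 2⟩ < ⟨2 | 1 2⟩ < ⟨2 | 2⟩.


|primitive collections| = 14. Relations:

  P = {6,7}:  v_{6} + v_{7} = 0 — sig = ⟨2 | 0⟩
  P = {0,2}:  v_{0} + v_{2} = v_{6} — sig = ⟨2 | 1⟩
  P = {1,4}:  v_{1} + v_{4} = v_{6} — sig = ⟨2 | 1⟩
  P = {3,6}:  v_{3} + v_{6} = v_{5} — sig = ⟨2 | 1⟩
  P = {5,7}:  v_{5} + v_{7} = v_{3} — sig = ⟨2 | 1⟩
  P = {0,7}:  v_{0} + v_{7} = v_{1} + v_{5} — sig = ⟨2 | 1 1⟩
  P = {4,7}:  v_{4} + v_{7} = v_{2} + v_{5} — sig = ⟨2 | 1 1⟩
  P = {0,3}:  v_{0} + v_{3} = v_{1} + 2·v_{5} — sig = ⟨2 | 1 2⟩
  P = {0,4}:  v_{0} + v_{4} = v_{5} + 2·v_{6} — sig = ⟨2 | 1 2⟩
  P = {3,4}:  v_{3} + v_{4} = v_{2} + 2·v_{5} — sig = ⟨2 | 1 2⟩
  P = {1,2,5}:  v_{1} + v_{2} + v_{5} = 0 — sig = ⟨3 | 0⟩
  P = {1,2,3}:  v_{1} + v_{2} + v_{3} = v_{7} — sig = ⟨3 | 1⟩
  P = {1,5,6}:  v_{1} + v_{5} + v_{6} = v_{0} — sig = ⟨3 | 1⟩
  P = {2,5,6}:  v_{2} + v_{5} + v_{6} = v_{4} — sig = ⟨3 | 1⟩

so the primitive-relation signature multiset is
    ⟨2 | 0⟩
    ⟨2 | 1⟩
    ⟨2 | 1⟩
    ⟨2 | 1⟩
    ⟨2 | 1⟩
    ⟨2 | 1 1⟩
    ⟨2 | 1 1⟩
    ⟨2 | 1 2⟩
    ⟨2 | 1 2⟩
    ⟨2 | 1 2⟩
    ⟨3 | 0⟩
    ⟨3 | 1⟩
    ⟨3 | 1⟩
    ⟨3 | 1⟩


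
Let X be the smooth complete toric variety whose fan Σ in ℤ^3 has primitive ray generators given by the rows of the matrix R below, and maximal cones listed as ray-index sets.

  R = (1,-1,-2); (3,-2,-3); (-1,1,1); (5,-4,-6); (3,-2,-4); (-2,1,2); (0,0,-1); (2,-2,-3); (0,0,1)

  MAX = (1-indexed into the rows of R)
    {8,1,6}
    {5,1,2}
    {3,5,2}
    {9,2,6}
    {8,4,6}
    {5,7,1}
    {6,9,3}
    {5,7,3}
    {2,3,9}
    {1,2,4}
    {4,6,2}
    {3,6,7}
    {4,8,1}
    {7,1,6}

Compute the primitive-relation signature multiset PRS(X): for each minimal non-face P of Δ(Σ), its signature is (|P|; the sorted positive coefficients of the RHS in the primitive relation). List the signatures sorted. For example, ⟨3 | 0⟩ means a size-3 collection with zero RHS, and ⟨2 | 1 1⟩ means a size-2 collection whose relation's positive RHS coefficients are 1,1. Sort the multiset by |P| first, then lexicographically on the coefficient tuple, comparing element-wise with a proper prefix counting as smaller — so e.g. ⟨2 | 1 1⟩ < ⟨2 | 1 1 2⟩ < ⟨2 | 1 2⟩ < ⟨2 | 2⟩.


Primitive collections (18):

  • {7,9}:  v_{7} + v_{9} = 0 — sig = ⟨2 | 0⟩
  • {1,3}:  v_{1} + v_{3} = v_{7} — sig = ⟨2 | 1⟩
  • {2,7}:  v_{2} + v_{7} = v_{5} — sig = ⟨2 | 1⟩
  • {2,8}:  v_{2} + v_{8} = v_{4} — sig = ⟨2 | 1⟩
  • {3,8}:  v_{3} + v_{8} = v_{1} — sig = ⟨2 | 1⟩
  • {5,6}:  v_{5} + v_{6} = v_{1} — sig = ⟨2 | 1⟩
  • {5,9}:  v_{5} + v_{9} = v_{2} — sig = ⟨2 | 1⟩
  • {1,9}:  v_{1} + v_{9} = v_{2} + v_{6} — sig = ⟨2 | 1 1⟩
  • {3,4}:  v_{3} + v_{4} = v_{1} + v_{2} — sig = ⟨2 | 1 1⟩
  • {4,7}:  v_{4} + v_{7} = 2·v_{1} + v_{2} — sig = ⟨2 | 1 2⟩
  • {5,8}:  v_{5} + v_{8} = 2·v_{1} + v_{2} — sig = ⟨2 | 1 2⟩
  • {7,8}:  v_{7} + v_{8} = 2·v_{1} — sig = ⟨2 | 2⟩
  • {4,5}:  v_{4} + v_{5} = 2·v_{1} + 2·v_{2} — sig = ⟨2 | 2 2⟩
  • {8,9}:  v_{8} + v_{9} = 2·v_{2} + 2·v_{6} — sig = ⟨2 | 2 2⟩
  • {4,9}:  v_{4} + v_{9} = 3·v_{2} + 2·v_{6} — sig = ⟨2 | 2 3⟩
  • {2,3,6}:  v_{2} + v_{3} + v_{6} = 0 — sig = ⟨3 | 0⟩
  • {1,2,6}:  v_{1} + v_{2} + v_{6} = v_{8} — sig = ⟨3 | 1⟩
  • {1,4,6}:  v_{1} + v_{4} + v_{6} = 2·v_{8} — sig = ⟨3 | 2⟩

so the primitive-relation signature multiset is
[⟨2 | 0⟩, ⟨2 | 1⟩, ⟨2 | 1⟩, ⟨2 | 1⟩, ⟨2 | 1⟩, ⟨2 | 1⟩, ⟨2 | 1⟩, ⟨2 | 1 1⟩, ⟨2 | 1 1⟩, ⟨2 | 1 2⟩, ⟨2 | 1 2⟩, ⟨2 | 2⟩, ⟨2 | 2 2⟩, ⟨2 | 2 2⟩, ⟨2 | 2 3⟩, ⟨3 | 0⟩, ⟨3 | 1⟩, ⟨3 | 2⟩]


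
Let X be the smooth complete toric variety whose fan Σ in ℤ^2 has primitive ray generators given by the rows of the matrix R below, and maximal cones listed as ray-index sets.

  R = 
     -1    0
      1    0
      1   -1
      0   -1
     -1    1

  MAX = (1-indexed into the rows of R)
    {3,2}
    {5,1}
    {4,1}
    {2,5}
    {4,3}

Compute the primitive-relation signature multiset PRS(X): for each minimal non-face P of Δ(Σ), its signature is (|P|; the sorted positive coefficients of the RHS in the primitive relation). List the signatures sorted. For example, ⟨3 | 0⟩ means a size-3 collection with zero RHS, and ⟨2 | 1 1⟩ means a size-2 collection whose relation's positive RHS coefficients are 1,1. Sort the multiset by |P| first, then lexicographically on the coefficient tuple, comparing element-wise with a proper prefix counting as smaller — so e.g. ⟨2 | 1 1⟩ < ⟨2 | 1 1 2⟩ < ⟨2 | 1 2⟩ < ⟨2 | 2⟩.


The 5 primitive collections of Σ (r=5, n=2):

  P={1,2}:  v_{1} + v_{2} = 0  so sig = ⟨2 | 0⟩
  P={3,5}:  v_{3} + v_{5} = 0  so sig = ⟨2 | 0⟩
  P={1,3}:  v_{1} + v_{3} = v_{4}  so sig = ⟨2 | 1⟩
  P={2,4}:  v_{2} + v_{4} = v_{3}  so sig = ⟨2 | 1⟩
  P={4,5}:  v_{4} + v_{5} = v_{1}  so sig = ⟨2 | 1⟩

so the primitive-relation signature multiset is
    |P|=2: 5 collections, coeffs (), (), (1), (1), (1)


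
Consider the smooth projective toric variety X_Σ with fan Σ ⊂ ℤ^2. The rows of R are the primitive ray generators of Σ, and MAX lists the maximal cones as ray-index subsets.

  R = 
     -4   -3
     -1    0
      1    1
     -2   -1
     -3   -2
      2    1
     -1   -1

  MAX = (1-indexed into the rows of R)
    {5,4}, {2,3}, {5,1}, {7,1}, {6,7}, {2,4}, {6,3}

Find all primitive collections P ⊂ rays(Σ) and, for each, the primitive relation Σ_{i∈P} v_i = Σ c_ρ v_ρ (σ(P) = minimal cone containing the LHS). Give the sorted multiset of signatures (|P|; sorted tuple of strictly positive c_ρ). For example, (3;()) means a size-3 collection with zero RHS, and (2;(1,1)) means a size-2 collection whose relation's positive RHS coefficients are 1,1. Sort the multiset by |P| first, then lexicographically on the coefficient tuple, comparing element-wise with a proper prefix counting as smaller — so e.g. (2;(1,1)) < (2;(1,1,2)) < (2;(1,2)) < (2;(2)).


The 14 primitive collections of Σ (r=7, n=2):

  • {3,7}:  v_{3} + v_{7} = 0  ⟹  sig = (2;())
  • {4,6}:  v_{4} + v_{6} = 0  ⟹  sig = (2;())
  • {1,3}:  v_{1} + v_{3} = v_{5}  ⟹  sig = (2;(1))
  • {2,6}:  v_{2} + v_{6} = v_{3}  ⟹  sig = (2;(1))
  • {2,7}:  v_{2} + v_{7} = v_{4}  ⟹  sig = (2;(1))
  • {3,4}:  v_{3} + v_{4} = v_{2}  ⟹  sig = (2;(1))
  • {3,5}:  v_{3} + v_{5} = v_{4}  ⟹  sig = (2;(1))
  • {4,7}:  v_{4} + v_{7} = v_{5}  ⟹  sig = (2;(1))
  • {5,6}:  v_{5} + v_{6} = v_{7}  ⟹  sig = (2;(1))
  • {5,7}:  v_{5} + v_{7} = v_{1}  ⟹  sig = (2;(1))
  • {1,2}:  v_{1} + v_{2} = v_{4} + v_{5}  ⟹  sig = (2;(1,1))
  • {1,4}:  v_{1} + v_{4} = 2·v_{5}  ⟹  sig = (2;(2))
  • {1,6}:  v_{1} + v_{6} = 2·v_{7}  ⟹  sig = (2;(2))
  • {2,5}:  v_{2} + v_{5} = 2·v_{4}  ⟹  sig = (2;(2))

Sorted signature multiset PRS(X):
[(2;()), (2;()), (2;(1)), (2;(1)), (2;(1)), (2;(1)), (2;(1)), (2;(1)), (2;(1)), (2;(1)), (2;(1,1)), (2;(2)), (2;(2)), (2;(2))]


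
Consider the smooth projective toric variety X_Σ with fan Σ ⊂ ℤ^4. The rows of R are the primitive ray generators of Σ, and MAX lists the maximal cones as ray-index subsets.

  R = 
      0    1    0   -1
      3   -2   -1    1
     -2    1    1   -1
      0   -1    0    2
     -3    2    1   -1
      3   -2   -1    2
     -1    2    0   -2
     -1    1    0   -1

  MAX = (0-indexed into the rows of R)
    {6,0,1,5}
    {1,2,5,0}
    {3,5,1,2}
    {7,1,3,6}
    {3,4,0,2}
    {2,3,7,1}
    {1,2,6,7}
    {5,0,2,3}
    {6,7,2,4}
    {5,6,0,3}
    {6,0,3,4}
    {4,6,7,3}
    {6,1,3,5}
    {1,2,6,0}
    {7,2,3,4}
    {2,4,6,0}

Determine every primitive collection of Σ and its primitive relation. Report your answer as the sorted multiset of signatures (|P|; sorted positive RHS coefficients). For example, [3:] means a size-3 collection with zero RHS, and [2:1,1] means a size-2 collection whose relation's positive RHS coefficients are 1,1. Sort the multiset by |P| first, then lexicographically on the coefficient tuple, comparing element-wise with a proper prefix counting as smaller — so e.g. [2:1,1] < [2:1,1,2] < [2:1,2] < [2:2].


Δ(Σ) — 8 vertices, 7 min non-faces:

  P={1,4}:  v_{1} + v_{4} = 0  so sig = [2:]
  P={0,7}:  v_{0} + v_{7} = v_{6}  so sig = [2:1]
  P={4,5}:  v_{4} + v_{5} = v_{0} + v_{3}  so sig = [2:1,1]
  P={5,7}:  v_{5} + v_{7} = v_{1} + v_{3} + v_{6}  so sig = [2:1,1,1]
  P={0,1,3}:  v_{0} + v_{1} + v_{3} = v_{5}  so sig = [3:1]
  P={2,3,6}:  v_{2} + v_{3} + v_{6} = v_{4}  so sig = [3:1]
  P={2,5,6}:  v_{2} + v_{5} + v_{6} = v_{0}  so sig = [3:1]

Signatures (|P|; sorted positive RHS coefficients), sorted:
    [2:]
    [2:1]
    [2:1,1]
    [2:1,1,1]
    [3:1]
    [3:1]
    [3:1]


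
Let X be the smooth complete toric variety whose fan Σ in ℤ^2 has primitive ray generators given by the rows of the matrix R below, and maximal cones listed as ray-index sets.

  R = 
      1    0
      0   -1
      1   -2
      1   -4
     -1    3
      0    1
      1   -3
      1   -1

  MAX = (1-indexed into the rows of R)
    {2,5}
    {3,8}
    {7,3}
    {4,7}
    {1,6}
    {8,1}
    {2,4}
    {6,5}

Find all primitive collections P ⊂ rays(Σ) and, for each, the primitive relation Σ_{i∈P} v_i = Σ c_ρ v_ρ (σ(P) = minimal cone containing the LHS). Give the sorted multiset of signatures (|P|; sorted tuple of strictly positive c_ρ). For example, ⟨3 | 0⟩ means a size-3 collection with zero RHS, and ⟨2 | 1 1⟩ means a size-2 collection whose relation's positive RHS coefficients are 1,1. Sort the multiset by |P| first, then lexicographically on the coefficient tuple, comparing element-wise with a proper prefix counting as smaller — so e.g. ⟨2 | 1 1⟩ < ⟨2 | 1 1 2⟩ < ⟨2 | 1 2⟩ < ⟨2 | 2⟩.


20 minimal non-faces of Δ(Σ) (on 8 rays):

  {2,6}:  v_{2} + v_{6} = 0  so sig = ⟨2 | 0⟩
  {5,7}:  v_{5} + v_{7} = 0  so sig = ⟨2 | 0⟩
  {1,2}:  v_{1} + v_{2} = v_{8}  so sig = ⟨2 | 1⟩
  {2,3}:  v_{2} + v_{3} = v_{7}  so sig = ⟨2 | 1⟩
  {2,7}:  v_{2} + v_{7} = v_{4}  so sig = ⟨2 | 1⟩
  {2,8}:  v_{2} + v_{8} = v_{3}  so sig = ⟨2 | 1⟩
  {3,5}:  v_{3} + v_{5} = v_{6}  so sig = ⟨2 | 1⟩
  {3,6}:  v_{3} + v_{6} = v_{8}  so sig = ⟨2 | 1⟩
  {4,5}:  v_{4} + v_{5} = v_{2}  so sig = ⟨2 | 1⟩
  {4,6}:  v_{4} + v_{6} = v_{7}  so sig = ⟨2 | 1⟩
  {6,7}:  v_{6} + v_{7} = v_{3}  so sig = ⟨2 | 1⟩
  {6,8}:  v_{6} + v_{8} = v_{1}  so sig = ⟨2 | 1⟩
  {1,7}:  v_{1} + v_{7} = v_{3} + v_{8}  so sig = ⟨2 | 1 1⟩
  {4,8}:  v_{4} + v_{8} = v_{3} + v_{7}  so sig = ⟨2 | 1 1⟩
  {1,3}:  v_{1} + v_{3} = 2·v_{8}  so sig = ⟨2 | 2⟩
  {1,4}:  v_{1} + v_{4} = 2·v_{3}  so sig = ⟨2 | 2⟩
  {3,4}:  v_{3} + v_{4} = 2·v_{7}  so sig = ⟨2 | 2⟩
  {5,8}:  v_{5} + v_{8} = 2·v_{6}  so sig = ⟨2 | 2⟩
  {7,8}:  v_{7} + v_{8} = 2·v_{3}  so sig = ⟨2 | 2⟩
  {1,5}:  v_{1} + v_{5} = 3·v_{6}  so sig = ⟨2 | 3⟩

so the primitive-relation signature multiset is
{ ⟨2 | 0⟩ ×2,  ⟨2 | 1⟩ ×10,  ⟨2 | 1 1⟩ ×2,  ⟨2 | 2⟩ ×5,  ⟨2 | 3⟩ }


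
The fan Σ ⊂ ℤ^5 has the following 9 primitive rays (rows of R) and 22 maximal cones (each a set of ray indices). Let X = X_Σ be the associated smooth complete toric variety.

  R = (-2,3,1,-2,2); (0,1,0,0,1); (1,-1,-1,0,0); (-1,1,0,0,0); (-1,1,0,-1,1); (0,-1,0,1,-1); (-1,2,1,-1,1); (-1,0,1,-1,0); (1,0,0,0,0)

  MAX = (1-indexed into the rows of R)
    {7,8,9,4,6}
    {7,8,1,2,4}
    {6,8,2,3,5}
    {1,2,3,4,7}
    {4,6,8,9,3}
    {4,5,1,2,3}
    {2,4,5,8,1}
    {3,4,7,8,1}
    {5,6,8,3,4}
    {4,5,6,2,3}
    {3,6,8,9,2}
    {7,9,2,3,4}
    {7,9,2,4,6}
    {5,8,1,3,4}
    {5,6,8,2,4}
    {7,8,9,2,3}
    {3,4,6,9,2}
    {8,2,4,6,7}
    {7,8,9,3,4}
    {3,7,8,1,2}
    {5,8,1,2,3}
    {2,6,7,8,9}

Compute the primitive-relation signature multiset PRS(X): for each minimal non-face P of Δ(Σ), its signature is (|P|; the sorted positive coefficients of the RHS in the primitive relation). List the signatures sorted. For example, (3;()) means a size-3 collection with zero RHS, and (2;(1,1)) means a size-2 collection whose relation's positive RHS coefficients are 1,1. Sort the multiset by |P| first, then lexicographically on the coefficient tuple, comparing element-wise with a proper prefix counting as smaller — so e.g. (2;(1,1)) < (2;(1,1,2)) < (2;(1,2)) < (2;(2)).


Δ(Σ) — 9 vertices, 7 min non-faces:

  P={5,7}:  v_{5} + v_{7} = v_{1} ; sig = (2;(1))
  P={5,9}:  v_{5} + v_{9} = v_{3} + v_{7} ; sig = (2;(1,1))
  P={1,6}:  v_{1} + v_{6} = v_{2} + v_{4} + v_{8} ; sig = (2;(1,1,1))
  P={1,9}:  v_{1} + v_{9} = v_{3} + 2·v_{7} ; sig = (2;(1,2))
  P={3,6,7}:  v_{3} + v_{6} + v_{7} = 0 ; sig = (3;())
  P={2,3,4,8}:  v_{2} + v_{3} + v_{4} + v_{8} = v_{5} ; sig = (4;(1))
  P={2,4,8,9}:  v_{2} + v_{4} + v_{8} + v_{9} = v_{7} ; sig = (4;(1))

Sorted signature multiset PRS(X):
    (2;(1))
    (2;(1,1))
    (2;(1,1,1))
    (2;(1,2))
    (3;())
    (4;(1))
    (4;(1))
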